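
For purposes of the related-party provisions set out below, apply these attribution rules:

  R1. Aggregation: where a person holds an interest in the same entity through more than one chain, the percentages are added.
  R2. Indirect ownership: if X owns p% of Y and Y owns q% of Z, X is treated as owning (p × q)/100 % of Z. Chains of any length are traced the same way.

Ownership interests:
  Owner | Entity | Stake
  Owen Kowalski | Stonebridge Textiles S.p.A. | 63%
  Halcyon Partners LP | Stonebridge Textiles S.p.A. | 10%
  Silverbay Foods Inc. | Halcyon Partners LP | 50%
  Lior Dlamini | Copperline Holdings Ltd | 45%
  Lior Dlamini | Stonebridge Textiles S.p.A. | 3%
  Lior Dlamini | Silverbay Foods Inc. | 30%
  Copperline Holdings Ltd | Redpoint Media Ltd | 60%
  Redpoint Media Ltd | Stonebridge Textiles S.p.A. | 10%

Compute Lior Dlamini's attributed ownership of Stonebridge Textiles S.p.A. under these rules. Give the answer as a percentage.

Chain via Copperline Holdings Ltd → Redpoint Media Ltd (R2): 45% × 60% × 10% = 2.7% of Stonebridge Textiles S.p.A.
Chain via Silverbay Foods Inc. → Halcyon Partners LP (R2): 30% × 50% × 10% = 1.5% of Stonebridge Textiles S.p.A.
Direct interest in Stonebridge Textiles S.p.A: 3%.
Aggregating (R1): 2.7% + 1.5% + 3% = 7.2%.

7.2%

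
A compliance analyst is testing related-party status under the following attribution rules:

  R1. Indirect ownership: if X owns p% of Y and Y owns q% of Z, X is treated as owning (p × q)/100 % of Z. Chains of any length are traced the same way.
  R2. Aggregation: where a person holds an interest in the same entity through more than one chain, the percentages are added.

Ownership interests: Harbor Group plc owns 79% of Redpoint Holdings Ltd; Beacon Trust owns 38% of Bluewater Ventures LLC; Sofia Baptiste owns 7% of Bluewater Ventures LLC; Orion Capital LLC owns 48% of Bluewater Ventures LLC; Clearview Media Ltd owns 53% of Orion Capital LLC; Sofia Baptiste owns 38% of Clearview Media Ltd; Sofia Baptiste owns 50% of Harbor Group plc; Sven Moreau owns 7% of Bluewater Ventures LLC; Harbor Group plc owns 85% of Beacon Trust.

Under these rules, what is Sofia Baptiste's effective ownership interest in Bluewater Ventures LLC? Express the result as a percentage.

32.8172%

Chain via Clearview Media Ltd → Orion Capital LLC (R1): 38% × 53% × 48% = 9.6672% of Bluewater Ventures LLC.
Chain via Harbor Group plc → Beacon Trust (R1): 50% × 85% × 38% = 16.15% of Bluewater Ventures LLC.
Direct interest in Bluewater Ventures LLC: 7%.
Aggregating (R2): 9.6672% + 16.15% + 7% = 32.8172%.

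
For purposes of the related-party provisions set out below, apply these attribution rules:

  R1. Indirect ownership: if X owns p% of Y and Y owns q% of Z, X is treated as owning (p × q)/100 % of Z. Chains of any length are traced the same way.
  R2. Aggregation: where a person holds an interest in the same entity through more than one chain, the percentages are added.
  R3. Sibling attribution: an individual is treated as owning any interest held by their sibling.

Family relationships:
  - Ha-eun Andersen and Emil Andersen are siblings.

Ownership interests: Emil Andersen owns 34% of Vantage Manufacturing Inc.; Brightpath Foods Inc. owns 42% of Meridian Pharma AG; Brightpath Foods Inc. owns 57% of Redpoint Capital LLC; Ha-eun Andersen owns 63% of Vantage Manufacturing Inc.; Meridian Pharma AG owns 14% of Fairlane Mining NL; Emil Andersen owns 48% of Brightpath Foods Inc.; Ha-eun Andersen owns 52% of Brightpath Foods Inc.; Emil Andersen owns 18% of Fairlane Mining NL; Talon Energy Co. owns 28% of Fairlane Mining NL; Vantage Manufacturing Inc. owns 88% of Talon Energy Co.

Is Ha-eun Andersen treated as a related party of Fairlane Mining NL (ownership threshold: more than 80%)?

No

By sibling attribution (R3), Ha-eun Andersen is treated as also owning Emil Andersen's interest in Brightpath Foods Inc, giving 52% + 48% = 100%.
By sibling attribution (R3), Ha-eun Andersen is treated as also owning Emil Andersen's interest in Vantage Manufacturing Inc, giving 63% + 34% = 97%.
By sibling attribution (R3), Ha-eun Andersen is treated as owning Emil Andersen's 18% interest in Fairlane Mining NL.
Chain via Brightpath Foods Inc. → Meridian Pharma AG (R1): 100% × 42% × 14% = 5.88% of Fairlane Mining NL.
Chain via Vantage Manufacturing Inc. → Talon Energy Co. (R1): 97% × 88% × 28% = 23.9008% of Fairlane Mining NL.
Direct interest in Fairlane Mining NL: 18%.
Aggregating (R2): 5.88% + 23.9008% + 18% = 47.7808%.
47.7808% does not exceed the 80% threshold, so Ha-eun is not a related party to Fairlane Mining NL.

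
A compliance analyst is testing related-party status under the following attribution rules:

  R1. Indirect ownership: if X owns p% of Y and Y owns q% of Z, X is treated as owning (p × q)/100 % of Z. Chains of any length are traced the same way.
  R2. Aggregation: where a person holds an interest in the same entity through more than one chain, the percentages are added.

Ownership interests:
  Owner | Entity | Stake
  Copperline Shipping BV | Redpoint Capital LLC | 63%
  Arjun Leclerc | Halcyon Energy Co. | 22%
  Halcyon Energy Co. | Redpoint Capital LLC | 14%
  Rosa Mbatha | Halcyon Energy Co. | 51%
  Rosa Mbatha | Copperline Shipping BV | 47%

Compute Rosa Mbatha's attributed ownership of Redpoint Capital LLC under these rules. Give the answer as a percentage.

Chain via Copperline Shipping BV (R1): 47% × 63% = 29.61% of Redpoint Capital LLC.
Chain via Halcyon Energy Co. (R1): 51% × 14% = 7.14% of Redpoint Capital LLC.
Aggregating (R2): 29.61% + 7.14% = 36.75%.

36.75%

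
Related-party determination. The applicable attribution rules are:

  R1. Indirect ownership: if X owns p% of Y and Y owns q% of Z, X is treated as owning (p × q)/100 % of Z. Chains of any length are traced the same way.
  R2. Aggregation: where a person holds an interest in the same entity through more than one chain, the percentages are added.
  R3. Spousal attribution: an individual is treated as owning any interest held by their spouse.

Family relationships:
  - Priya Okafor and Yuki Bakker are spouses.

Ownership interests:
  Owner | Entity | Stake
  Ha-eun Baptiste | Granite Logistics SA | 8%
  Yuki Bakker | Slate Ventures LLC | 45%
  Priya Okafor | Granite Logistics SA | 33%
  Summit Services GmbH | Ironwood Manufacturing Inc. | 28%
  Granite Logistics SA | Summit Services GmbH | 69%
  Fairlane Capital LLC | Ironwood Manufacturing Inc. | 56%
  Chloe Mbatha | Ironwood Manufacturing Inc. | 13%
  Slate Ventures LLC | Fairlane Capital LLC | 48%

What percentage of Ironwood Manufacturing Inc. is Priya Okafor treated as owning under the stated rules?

18.4716%

By spousal attribution (R3), Priya Okafor is treated as owning Yuki Bakker's 45% interest in Slate Ventures LLC.
Chain via Granite Logistics SA → Summit Services GmbH (R1): 33% × 69% × 28% = 6.3756% of Ironwood Manufacturing Inc.
Chain via Slate Ventures LLC → Fairlane Capital LLC (R1): 45% × 48% × 56% = 12.096% of Ironwood Manufacturing Inc.
Aggregating (R2): 6.3756% + 12.096% = 18.4716%.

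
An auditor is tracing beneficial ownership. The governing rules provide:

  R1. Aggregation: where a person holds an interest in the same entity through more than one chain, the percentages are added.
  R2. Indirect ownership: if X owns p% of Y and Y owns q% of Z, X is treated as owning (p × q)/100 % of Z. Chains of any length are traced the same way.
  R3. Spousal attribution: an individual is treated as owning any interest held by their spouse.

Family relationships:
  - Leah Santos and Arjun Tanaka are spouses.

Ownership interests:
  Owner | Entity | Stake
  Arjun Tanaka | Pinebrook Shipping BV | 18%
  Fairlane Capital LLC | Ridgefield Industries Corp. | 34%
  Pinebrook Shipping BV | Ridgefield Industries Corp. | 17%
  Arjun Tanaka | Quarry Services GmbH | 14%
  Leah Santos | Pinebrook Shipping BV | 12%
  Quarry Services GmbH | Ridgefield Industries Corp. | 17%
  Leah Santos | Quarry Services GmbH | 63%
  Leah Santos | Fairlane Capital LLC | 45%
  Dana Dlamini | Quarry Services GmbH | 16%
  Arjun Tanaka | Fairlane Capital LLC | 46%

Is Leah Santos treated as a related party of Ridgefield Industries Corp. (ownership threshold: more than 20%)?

By spousal attribution (R3), Leah Santos is treated as also owning Arjun Tanaka's interest in Fairlane Capital LLC, giving 45% + 46% = 91%.
By spousal attribution (R3), Leah Santos is treated as also owning Arjun Tanaka's interest in Quarry Services GmbH, giving 63% + 14% = 77%.
By spousal attribution (R3), Leah Santos is treated as also owning Arjun Tanaka's interest in Pinebrook Shipping BV, giving 12% + 18% = 30%.
Chain via Fairlane Capital LLC (R2): 91% × 34% = 30.94% of Ridgefield Industries Corp.
Chain via Quarry Services GmbH (R2): 77% × 17% = 13.09% of Ridgefield Industries Corp.
Chain via Pinebrook Shipping BV (R2): 30% × 17% = 5.1% of Ridgefield Industries Corp.
Aggregating (R1): 30.94% + 13.09% + 5.1% = 49.13%.
49.13% exceeds the 20% threshold, so Leah is a related party to Ridgefield Industries Corp.

Yes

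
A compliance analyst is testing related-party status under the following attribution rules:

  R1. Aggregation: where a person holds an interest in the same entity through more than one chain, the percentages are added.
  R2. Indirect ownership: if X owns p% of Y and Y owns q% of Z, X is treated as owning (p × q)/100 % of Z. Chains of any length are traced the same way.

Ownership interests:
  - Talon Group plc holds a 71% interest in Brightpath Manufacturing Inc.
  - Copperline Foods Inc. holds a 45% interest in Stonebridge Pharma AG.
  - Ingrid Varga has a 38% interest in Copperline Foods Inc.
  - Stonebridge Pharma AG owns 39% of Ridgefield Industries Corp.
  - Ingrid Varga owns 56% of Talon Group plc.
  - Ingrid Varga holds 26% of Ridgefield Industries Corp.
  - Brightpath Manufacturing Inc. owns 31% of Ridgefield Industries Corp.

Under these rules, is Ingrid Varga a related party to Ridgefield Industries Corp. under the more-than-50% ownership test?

Chain via Talon Group plc → Brightpath Manufacturing Inc. (R2): 56% × 71% × 31% = 12.3256% of Ridgefield Industries Corp.
Chain via Copperline Foods Inc. → Stonebridge Pharma AG (R2): 38% × 45% × 39% = 6.669% of Ridgefield Industries Corp.
Direct interest in Ridgefield Industries Corp: 26%.
Aggregating (R1): 12.3256% + 6.669% + 26% = 44.9946%.
44.9946% does not exceed the 50% threshold, so Ingrid is not a related party to Ridgefield Industries Corp.

No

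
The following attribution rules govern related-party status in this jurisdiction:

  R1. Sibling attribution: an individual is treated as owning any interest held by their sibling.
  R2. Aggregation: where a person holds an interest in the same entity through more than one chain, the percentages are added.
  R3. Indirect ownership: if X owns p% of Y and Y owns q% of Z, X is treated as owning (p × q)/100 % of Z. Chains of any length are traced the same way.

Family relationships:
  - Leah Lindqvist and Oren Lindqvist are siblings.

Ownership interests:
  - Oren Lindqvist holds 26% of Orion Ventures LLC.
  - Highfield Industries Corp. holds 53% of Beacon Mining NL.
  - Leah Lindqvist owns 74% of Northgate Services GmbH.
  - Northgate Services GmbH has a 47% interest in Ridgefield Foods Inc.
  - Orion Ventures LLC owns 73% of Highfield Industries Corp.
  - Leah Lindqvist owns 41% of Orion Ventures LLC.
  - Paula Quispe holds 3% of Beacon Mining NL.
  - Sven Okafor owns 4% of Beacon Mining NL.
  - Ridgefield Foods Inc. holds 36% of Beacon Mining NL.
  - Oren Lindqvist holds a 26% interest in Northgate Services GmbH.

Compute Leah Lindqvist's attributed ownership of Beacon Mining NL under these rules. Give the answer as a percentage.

By sibling attribution (R1), Leah Lindqvist is treated as also owning Oren Lindqvist's interest in Northgate Services GmbH, giving 74% + 26% = 100%.
By sibling attribution (R1), Leah Lindqvist is treated as also owning Oren Lindqvist's interest in Orion Ventures LLC, giving 41% + 26% = 67%.
Chain via Northgate Services GmbH → Ridgefield Foods Inc. (R3): 100% × 47% × 36% = 16.92% of Beacon Mining NL.
Chain via Orion Ventures LLC → Highfield Industries Corp. (R3): 67% × 73% × 53% = 25.9223% of Beacon Mining NL.
Aggregating (R2): 16.92% + 25.9223% = 42.8423%.

42.8423%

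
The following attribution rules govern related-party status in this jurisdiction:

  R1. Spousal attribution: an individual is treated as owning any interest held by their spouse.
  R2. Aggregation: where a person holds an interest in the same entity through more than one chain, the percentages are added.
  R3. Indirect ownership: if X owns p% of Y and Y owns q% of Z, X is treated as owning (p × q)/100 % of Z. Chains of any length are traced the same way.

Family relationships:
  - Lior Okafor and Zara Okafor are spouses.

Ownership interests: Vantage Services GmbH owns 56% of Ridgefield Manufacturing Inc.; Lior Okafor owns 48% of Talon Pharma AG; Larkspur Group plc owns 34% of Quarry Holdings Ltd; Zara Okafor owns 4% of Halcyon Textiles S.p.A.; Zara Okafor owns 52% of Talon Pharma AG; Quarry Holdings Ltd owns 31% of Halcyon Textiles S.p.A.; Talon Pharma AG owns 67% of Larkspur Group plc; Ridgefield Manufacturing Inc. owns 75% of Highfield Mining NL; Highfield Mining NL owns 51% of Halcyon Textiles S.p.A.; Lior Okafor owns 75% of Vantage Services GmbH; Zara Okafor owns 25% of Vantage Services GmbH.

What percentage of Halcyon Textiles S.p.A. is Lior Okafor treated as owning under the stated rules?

By spousal attribution (R1), Lior Okafor is treated as also owning Zara Okafor's interest in Talon Pharma AG, giving 48% + 52% = 100%.
By spousal attribution (R1), Lior Okafor is treated as also owning Zara Okafor's interest in Vantage Services GmbH, giving 75% + 25% = 100%.
By spousal attribution (R1), Lior Okafor is treated as owning Zara Okafor's 4% interest in Halcyon Textiles S.p.A.
Chain via Talon Pharma AG → Larkspur Group plc → Quarry Holdings Ltd (R3): 100% × 67% × 34% × 31% = 7.0618% of Halcyon Textiles S.p.A.
Chain via Vantage Services GmbH → Ridgefield Manufacturing Inc. → Highfield Mining NL (R3): 100% × 56% × 75% × 51% = 21.42% of Halcyon Textiles S.p.A.
Direct interest in Halcyon Textiles S.p.A: 4%.
Aggregating (R2): 7.0618% + 21.42% + 4% = 32.4818%.

32.4818%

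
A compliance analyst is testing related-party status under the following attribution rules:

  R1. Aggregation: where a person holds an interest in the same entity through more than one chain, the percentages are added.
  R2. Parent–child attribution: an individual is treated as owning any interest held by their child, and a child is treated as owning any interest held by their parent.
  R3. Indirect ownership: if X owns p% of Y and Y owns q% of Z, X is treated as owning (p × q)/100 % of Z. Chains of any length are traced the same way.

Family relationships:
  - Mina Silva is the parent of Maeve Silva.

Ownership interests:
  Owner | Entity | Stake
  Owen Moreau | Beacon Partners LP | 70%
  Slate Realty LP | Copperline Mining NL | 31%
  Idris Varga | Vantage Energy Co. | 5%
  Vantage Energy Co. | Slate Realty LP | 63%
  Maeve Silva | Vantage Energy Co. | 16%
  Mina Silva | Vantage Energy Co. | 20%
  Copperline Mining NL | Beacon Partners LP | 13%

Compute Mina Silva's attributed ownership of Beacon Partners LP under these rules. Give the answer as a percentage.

0.914004%

By parent–child attribution (R2), Mina Silva is treated as also owning Maeve Silva's interest in Vantage Energy Co, giving 20% + 16% = 36%.
Chain via Vantage Energy Co. → Slate Realty LP → Copperline Mining NL (R3): 36% × 63% × 31% × 13% = 0.914004% of Beacon Partners LP.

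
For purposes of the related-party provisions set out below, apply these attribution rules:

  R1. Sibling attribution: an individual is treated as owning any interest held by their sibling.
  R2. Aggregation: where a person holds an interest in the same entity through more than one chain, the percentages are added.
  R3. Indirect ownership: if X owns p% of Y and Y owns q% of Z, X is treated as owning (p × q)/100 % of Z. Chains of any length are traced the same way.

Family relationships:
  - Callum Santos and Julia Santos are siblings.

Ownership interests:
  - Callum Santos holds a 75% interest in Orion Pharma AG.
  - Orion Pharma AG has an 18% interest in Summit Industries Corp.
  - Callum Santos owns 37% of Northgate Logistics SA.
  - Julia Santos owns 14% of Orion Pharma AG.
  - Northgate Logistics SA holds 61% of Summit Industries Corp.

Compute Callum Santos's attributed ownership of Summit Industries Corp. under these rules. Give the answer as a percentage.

38.59%

By sibling attribution (R1), Callum Santos is treated as also owning Julia Santos's interest in Orion Pharma AG, giving 75% + 14% = 89%.
Chain via Northgate Logistics SA (R3): 37% × 61% = 22.57% of Summit Industries Corp.
Chain via Orion Pharma AG (R3): 89% × 18% = 16.02% of Summit Industries Corp.
Aggregating (R2): 22.57% + 16.02% = 38.59%.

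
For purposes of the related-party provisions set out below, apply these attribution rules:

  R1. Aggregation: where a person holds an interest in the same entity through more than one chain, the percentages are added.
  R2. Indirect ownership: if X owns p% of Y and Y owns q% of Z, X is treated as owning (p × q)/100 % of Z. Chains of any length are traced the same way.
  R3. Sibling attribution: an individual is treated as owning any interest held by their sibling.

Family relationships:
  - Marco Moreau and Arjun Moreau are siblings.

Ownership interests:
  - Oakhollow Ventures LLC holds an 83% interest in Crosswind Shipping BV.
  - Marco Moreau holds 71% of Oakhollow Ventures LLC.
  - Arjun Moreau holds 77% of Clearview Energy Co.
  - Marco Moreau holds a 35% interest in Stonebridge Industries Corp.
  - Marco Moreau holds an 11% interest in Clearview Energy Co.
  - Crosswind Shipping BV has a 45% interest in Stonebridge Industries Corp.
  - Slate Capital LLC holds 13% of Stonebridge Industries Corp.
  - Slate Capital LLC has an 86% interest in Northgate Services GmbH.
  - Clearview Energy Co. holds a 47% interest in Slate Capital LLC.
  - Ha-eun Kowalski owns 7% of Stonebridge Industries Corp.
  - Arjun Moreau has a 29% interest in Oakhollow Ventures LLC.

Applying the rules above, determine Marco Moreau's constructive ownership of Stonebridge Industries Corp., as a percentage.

77.7268%

By sibling attribution (R3), Marco Moreau is treated as also owning Arjun Moreau's interest in Oakhollow Ventures LLC, giving 71% + 29% = 100%.
By sibling attribution (R3), Marco Moreau is treated as also owning Arjun Moreau's interest in Clearview Energy Co, giving 11% + 77% = 88%.
Chain via Oakhollow Ventures LLC → Crosswind Shipping BV (R2): 100% × 83% × 45% = 37.35% of Stonebridge Industries Corp.
Chain via Clearview Energy Co. → Slate Capital LLC (R2): 88% × 47% × 13% = 5.3768% of Stonebridge Industries Corp.
Direct interest in Stonebridge Industries Corp: 35%.
Aggregating (R1): 37.35% + 5.3768% + 35% = 77.7268%.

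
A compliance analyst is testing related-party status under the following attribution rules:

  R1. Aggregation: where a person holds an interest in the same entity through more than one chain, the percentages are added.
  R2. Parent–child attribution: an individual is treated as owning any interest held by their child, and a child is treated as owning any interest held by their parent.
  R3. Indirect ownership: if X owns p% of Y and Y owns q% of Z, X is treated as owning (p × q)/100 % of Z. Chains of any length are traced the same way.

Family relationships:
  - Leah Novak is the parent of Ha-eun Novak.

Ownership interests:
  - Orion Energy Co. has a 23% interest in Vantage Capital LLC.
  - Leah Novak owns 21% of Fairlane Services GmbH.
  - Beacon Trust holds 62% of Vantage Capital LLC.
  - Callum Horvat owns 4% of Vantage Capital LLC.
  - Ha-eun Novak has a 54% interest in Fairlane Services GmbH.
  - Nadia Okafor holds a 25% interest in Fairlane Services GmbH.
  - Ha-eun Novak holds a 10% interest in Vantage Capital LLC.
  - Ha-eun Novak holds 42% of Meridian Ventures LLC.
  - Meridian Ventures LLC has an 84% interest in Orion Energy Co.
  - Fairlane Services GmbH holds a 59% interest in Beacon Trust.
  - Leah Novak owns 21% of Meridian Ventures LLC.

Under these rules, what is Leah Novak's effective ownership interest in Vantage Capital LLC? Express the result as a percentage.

By parent–child attribution (R2), Leah Novak is treated as also owning Ha-eun Novak's interest in Fairlane Services GmbH, giving 21% + 54% = 75%.
By parent–child attribution (R2), Leah Novak is treated as also owning Ha-eun Novak's interest in Meridian Ventures LLC, giving 21% + 42% = 63%.
By parent–child attribution (R2), Leah Novak is treated as owning Ha-eun Novak's 10% interest in Vantage Capital LLC.
Chain via Fairlane Services GmbH → Beacon Trust (R3): 75% × 59% × 62% = 27.435% of Vantage Capital LLC.
Chain via Meridian Ventures LLC → Orion Energy Co. (R3): 63% × 84% × 23% = 12.1716% of Vantage Capital LLC.
Direct interest in Vantage Capital LLC: 10%.
Aggregating (R1): 27.435% + 12.1716% + 10% = 49.6066%.

49.6066%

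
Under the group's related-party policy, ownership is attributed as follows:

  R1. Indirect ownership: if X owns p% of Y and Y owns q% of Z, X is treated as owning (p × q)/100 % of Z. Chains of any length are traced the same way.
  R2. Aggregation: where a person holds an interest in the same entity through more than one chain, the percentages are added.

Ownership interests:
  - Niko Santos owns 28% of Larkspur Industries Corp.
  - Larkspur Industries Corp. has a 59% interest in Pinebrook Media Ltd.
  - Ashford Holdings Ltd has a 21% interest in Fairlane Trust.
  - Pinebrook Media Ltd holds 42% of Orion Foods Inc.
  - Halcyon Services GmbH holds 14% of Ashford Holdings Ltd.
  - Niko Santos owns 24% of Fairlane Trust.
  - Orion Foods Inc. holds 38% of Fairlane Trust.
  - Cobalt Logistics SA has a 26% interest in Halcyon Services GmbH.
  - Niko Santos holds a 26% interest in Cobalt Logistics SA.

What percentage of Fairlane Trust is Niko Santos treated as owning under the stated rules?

Chain via Larkspur Industries Corp. → Pinebrook Media Ltd → Orion Foods Inc. (R1): 28% × 59% × 42% × 38% = 2.636592% of Fairlane Trust.
Chain via Cobalt Logistics SA → Halcyon Services GmbH → Ashford Holdings Ltd (R1): 26% × 26% × 14% × 21% = 0.198744% of Fairlane Trust.
Direct interest in Fairlane Trust: 24%.
Aggregating (R2): 2.636592% + 0.198744% + 24% = 26.835336%.

26.835336%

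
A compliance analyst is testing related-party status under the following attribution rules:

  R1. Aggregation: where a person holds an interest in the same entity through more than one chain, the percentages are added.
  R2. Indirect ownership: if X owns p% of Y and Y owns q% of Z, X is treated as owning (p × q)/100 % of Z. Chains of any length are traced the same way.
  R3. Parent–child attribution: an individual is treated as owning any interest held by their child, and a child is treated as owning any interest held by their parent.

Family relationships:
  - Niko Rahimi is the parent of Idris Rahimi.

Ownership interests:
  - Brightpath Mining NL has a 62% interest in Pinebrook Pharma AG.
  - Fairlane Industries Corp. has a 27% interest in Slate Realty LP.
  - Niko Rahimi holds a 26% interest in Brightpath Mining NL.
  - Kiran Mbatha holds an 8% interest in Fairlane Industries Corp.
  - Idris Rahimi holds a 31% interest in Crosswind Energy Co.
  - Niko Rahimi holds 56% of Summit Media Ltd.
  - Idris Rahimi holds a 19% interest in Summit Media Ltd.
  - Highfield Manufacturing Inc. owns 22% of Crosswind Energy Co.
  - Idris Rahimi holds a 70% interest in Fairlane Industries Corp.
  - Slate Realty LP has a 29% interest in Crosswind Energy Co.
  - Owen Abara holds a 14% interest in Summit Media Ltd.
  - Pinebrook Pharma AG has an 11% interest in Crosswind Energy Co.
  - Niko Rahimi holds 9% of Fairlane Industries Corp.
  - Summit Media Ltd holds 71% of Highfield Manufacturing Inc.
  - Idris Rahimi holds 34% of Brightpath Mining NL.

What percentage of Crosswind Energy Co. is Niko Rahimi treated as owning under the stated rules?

By parent–child attribution (R3), Niko Rahimi is treated as also owning Idris Rahimi's interest in Summit Media Ltd, giving 56% + 19% = 75%.
By parent–child attribution (R3), Niko Rahimi is treated as also owning Idris Rahimi's interest in Fairlane Industries Corp, giving 9% + 70% = 79%.
By parent–child attribution (R3), Niko Rahimi is treated as also owning Idris Rahimi's interest in Brightpath Mining NL, giving 26% + 34% = 60%.
By parent–child attribution (R3), Niko Rahimi is treated as owning Idris Rahimi's 31% interest in Crosswind Energy Co.
Chain via Summit Media Ltd → Highfield Manufacturing Inc. (R2): 75% × 71% × 22% = 11.715% of Crosswind Energy Co.
Chain via Fairlane Industries Corp. → Slate Realty LP (R2): 79% × 27% × 29% = 6.1857% of Crosswind Energy Co.
Chain via Brightpath Mining NL → Pinebrook Pharma AG (R2): 60% × 62% × 11% = 4.092% of Crosswind Energy Co.
Direct interest in Crosswind Energy Co: 31%.
Aggregating (R1): 11.715% + 6.1857% + 4.092% + 31% = 52.9927%.

52.9927%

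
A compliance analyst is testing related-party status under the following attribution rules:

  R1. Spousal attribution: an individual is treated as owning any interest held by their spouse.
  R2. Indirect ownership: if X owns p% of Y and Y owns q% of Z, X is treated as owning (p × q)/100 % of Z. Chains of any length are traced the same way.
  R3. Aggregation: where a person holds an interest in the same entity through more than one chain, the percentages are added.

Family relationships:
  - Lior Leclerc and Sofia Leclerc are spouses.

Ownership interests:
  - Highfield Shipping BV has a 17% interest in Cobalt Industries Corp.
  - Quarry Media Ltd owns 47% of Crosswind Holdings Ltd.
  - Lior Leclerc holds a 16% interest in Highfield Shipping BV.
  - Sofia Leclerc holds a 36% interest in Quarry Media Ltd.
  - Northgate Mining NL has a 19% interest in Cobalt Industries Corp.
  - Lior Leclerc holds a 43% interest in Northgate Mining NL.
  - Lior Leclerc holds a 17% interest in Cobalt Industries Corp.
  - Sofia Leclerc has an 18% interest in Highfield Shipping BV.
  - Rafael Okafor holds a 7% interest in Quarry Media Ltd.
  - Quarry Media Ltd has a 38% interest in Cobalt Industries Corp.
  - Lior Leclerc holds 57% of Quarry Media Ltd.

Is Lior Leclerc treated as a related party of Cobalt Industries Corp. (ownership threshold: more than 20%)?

By spousal attribution (R1), Lior Leclerc is treated as also owning Sofia Leclerc's interest in Highfield Shipping BV, giving 16% + 18% = 34%.
By spousal attribution (R1), Lior Leclerc is treated as also owning Sofia Leclerc's interest in Quarry Media Ltd, giving 57% + 36% = 93%.
Chain via Highfield Shipping BV (R2): 34% × 17% = 5.78% of Cobalt Industries Corp.
Chain via Northgate Mining NL (R2): 43% × 19% = 8.17% of Cobalt Industries Corp.
Chain via Quarry Media Ltd (R2): 93% × 38% = 35.34% of Cobalt Industries Corp.
Direct interest in Cobalt Industries Corp: 17%.
Aggregating (R3): 5.78% + 8.17% + 35.34% + 17% = 66.29%.
66.29% exceeds the 20% threshold, so Lior is a related party to Cobalt Industries Corp.

Yes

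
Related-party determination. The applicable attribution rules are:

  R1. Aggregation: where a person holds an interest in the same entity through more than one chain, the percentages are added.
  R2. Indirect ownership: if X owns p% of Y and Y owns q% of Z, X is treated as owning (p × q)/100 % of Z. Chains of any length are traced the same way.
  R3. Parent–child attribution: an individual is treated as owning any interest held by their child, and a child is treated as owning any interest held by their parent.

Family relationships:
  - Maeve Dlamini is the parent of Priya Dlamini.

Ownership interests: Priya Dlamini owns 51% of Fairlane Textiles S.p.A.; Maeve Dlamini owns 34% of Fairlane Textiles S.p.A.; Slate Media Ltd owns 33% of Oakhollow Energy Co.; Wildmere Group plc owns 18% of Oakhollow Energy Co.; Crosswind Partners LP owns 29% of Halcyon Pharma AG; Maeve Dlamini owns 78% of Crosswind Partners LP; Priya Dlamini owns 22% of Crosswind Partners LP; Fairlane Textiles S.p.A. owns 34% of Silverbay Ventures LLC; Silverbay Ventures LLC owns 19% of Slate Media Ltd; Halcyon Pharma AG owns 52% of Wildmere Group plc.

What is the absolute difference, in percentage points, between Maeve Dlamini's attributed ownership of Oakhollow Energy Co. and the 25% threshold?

20.47357

By parent–child attribution (R3), Maeve Dlamini is treated as also owning Priya Dlamini's interest in Crosswind Partners LP, giving 78% + 22% = 100%.
By parent–child attribution (R3), Maeve Dlamini is treated as also owning Priya Dlamini's interest in Fairlane Textiles S.p.A, giving 34% + 51% = 85%.
Chain via Crosswind Partners LP → Halcyon Pharma AG → Wildmere Group plc (R2): 100% × 29% × 52% × 18% = 2.7144% of Oakhollow Energy Co.
Chain via Fairlane Textiles S.p.A. → Silverbay Ventures LLC → Slate Media Ltd (R2): 85% × 34% × 19% × 33% = 1.81203% of Oakhollow Energy Co.
Aggregating (R1): 2.7144% + 1.81203% = 4.52643%.
4.52643% falls short of the 25% threshold by 20.47357 percentage points.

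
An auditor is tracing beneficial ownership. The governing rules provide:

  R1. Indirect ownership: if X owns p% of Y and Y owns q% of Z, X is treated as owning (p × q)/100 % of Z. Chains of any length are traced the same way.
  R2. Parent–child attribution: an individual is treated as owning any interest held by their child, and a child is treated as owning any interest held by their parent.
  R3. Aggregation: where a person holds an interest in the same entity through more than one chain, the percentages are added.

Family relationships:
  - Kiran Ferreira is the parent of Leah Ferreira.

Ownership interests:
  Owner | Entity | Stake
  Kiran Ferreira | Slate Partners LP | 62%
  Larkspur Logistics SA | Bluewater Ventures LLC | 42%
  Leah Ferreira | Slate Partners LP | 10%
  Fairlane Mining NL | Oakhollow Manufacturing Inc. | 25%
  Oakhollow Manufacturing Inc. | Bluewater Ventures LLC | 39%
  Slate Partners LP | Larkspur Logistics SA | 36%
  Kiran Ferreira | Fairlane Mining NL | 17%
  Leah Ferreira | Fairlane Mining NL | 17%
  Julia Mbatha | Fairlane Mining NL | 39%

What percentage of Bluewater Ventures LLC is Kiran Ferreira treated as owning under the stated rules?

14.2014%

By parent–child attribution (R2), Kiran Ferreira is treated as also owning Leah Ferreira's interest in Fairlane Mining NL, giving 17% + 17% = 34%.
By parent–child attribution (R2), Kiran Ferreira is treated as also owning Leah Ferreira's interest in Slate Partners LP, giving 62% + 10% = 72%.
Chain via Fairlane Mining NL → Oakhollow Manufacturing Inc. (R1): 34% × 25% × 39% = 3.315% of Bluewater Ventures LLC.
Chain via Slate Partners LP → Larkspur Logistics SA (R1): 72% × 36% × 42% = 10.8864% of Bluewater Ventures LLC.
Aggregating (R3): 3.315% + 10.8864% = 14.2014%.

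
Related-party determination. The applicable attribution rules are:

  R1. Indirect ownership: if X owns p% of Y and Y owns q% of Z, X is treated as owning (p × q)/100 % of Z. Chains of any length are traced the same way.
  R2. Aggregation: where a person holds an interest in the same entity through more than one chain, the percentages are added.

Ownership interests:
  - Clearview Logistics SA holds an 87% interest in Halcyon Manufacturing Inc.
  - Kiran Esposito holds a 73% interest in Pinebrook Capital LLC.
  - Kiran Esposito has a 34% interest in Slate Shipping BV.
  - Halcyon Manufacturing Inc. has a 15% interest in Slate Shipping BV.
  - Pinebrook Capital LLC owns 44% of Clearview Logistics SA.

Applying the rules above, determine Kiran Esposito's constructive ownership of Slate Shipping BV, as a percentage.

38.19166%

Chain via Pinebrook Capital LLC → Clearview Logistics SA → Halcyon Manufacturing Inc. (R1): 73% × 44% × 87% × 15% = 4.19166% of Slate Shipping BV.
Direct interest in Slate Shipping BV: 34%.
Aggregating (R2): 4.19166% + 34% = 38.19166%.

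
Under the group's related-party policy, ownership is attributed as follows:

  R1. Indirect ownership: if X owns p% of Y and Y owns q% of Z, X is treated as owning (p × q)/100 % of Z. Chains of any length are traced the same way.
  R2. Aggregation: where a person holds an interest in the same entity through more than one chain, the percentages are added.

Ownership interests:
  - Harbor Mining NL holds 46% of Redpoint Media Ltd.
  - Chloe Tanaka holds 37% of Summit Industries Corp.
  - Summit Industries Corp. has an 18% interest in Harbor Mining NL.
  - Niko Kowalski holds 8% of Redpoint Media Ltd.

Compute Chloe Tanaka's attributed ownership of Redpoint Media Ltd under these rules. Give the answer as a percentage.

3.0636%

Chain via Summit Industries Corp. → Harbor Mining NL (R1): 37% × 18% × 46% = 3.0636% of Redpoint Media Ltd.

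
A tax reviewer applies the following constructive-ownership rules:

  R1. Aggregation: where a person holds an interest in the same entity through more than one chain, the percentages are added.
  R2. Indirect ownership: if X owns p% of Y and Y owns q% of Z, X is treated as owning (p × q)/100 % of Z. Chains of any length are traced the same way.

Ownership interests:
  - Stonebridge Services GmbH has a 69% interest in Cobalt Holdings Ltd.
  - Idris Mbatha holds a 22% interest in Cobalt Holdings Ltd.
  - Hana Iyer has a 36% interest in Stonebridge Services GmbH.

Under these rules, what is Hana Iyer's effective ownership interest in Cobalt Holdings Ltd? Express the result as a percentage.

Chain via Stonebridge Services GmbH (R2): 36% × 69% = 24.84% of Cobalt Holdings Ltd.

24.84%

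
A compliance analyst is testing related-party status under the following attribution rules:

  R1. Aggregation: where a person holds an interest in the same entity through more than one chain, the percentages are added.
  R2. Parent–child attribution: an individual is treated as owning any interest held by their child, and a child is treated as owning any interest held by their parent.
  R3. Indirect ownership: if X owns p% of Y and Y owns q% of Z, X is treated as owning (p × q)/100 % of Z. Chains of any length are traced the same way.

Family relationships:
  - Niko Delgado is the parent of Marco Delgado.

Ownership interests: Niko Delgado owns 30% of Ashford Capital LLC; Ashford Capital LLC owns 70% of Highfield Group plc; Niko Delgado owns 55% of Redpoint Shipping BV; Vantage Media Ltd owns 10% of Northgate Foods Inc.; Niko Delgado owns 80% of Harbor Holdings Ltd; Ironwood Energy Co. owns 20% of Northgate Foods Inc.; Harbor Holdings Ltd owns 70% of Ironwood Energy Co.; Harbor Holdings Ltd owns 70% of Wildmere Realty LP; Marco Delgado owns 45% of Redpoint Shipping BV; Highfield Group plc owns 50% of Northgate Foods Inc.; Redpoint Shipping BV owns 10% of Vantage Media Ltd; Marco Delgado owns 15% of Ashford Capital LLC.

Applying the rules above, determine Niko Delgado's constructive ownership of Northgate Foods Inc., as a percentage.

27.95%

By parent–child attribution (R2), Niko Delgado is treated as also owning Marco Delgado's interest in Redpoint Shipping BV, giving 55% + 45% = 100%.
By parent–child attribution (R2), Niko Delgado is treated as also owning Marco Delgado's interest in Ashford Capital LLC, giving 30% + 15% = 45%.
Chain via Redpoint Shipping BV → Vantage Media Ltd (R3): 100% × 10% × 10% = 1% of Northgate Foods Inc.
Chain via Harbor Holdings Ltd → Ironwood Energy Co. (R3): 80% × 70% × 20% = 11.2% of Northgate Foods Inc.
Chain via Ashford Capital LLC → Highfield Group plc (R3): 45% × 70% × 50% = 15.75% of Northgate Foods Inc.
Aggregating (R1): 1% + 11.2% + 15.75% = 27.95%.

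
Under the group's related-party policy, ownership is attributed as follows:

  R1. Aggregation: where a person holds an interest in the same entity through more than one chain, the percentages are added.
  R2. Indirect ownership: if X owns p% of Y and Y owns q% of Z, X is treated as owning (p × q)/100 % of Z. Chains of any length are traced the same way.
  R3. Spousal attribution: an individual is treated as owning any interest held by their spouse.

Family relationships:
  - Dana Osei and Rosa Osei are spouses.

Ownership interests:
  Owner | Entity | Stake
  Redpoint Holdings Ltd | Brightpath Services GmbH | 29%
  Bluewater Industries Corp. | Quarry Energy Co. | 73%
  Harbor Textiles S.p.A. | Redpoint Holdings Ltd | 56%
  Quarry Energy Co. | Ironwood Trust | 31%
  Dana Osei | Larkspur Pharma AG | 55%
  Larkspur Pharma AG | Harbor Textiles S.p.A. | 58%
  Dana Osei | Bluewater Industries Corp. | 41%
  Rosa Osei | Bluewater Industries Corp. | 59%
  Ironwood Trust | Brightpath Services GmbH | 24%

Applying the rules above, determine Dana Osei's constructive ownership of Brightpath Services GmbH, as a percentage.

10.61176%

By spousal attribution (R3), Dana Osei is treated as also owning Rosa Osei's interest in Bluewater Industries Corp, giving 41% + 59% = 100%.
Chain via Larkspur Pharma AG → Harbor Textiles S.p.A. → Redpoint Holdings Ltd (R2): 55% × 58% × 56% × 29% = 5.18056% of Brightpath Services GmbH.
Chain via Bluewater Industries Corp. → Quarry Energy Co. → Ironwood Trust (R2): 100% × 73% × 31% × 24% = 5.4312% of Brightpath Services GmbH.
Aggregating (R1): 5.18056% + 5.4312% = 10.61176%.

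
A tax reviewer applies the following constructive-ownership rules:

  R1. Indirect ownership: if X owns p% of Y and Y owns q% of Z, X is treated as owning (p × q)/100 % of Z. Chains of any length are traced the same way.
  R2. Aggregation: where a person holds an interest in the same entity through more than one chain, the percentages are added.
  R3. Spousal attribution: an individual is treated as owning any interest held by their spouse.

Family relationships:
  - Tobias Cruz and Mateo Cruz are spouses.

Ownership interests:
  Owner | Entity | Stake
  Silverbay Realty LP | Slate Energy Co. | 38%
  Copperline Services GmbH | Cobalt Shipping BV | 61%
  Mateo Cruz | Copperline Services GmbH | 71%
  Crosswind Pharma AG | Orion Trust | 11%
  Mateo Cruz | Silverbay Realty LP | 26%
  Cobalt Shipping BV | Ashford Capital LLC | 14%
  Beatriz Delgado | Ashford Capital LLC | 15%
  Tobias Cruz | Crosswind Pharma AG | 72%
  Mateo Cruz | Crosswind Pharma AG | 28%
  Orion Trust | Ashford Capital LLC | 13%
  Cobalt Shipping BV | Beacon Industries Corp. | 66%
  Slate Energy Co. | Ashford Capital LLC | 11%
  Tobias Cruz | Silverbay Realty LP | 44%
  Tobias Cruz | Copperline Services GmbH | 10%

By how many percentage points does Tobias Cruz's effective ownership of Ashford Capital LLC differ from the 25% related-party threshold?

By spousal attribution (R3), Tobias Cruz is treated as also owning Mateo Cruz's interest in Copperline Services GmbH, giving 10% + 71% = 81%.
By spousal attribution (R3), Tobias Cruz is treated as also owning Mateo Cruz's interest in Silverbay Realty LP, giving 44% + 26% = 70%.
By spousal attribution (R3), Tobias Cruz is treated as also owning Mateo Cruz's interest in Crosswind Pharma AG, giving 72% + 28% = 100%.
Chain via Copperline Services GmbH → Cobalt Shipping BV (R1): 81% × 61% × 14% = 6.9174% of Ashford Capital LLC.
Chain via Silverbay Realty LP → Slate Energy Co. (R1): 70% × 38% × 11% = 2.926% of Ashford Capital LLC.
Chain via Crosswind Pharma AG → Orion Trust (R1): 100% × 11% × 13% = 1.43% of Ashford Capital LLC.
Aggregating (R2): 6.9174% + 2.926% + 1.43% = 11.2734%.
11.2734% falls short of the 25% threshold by 13.7266 percentage points.

13.7266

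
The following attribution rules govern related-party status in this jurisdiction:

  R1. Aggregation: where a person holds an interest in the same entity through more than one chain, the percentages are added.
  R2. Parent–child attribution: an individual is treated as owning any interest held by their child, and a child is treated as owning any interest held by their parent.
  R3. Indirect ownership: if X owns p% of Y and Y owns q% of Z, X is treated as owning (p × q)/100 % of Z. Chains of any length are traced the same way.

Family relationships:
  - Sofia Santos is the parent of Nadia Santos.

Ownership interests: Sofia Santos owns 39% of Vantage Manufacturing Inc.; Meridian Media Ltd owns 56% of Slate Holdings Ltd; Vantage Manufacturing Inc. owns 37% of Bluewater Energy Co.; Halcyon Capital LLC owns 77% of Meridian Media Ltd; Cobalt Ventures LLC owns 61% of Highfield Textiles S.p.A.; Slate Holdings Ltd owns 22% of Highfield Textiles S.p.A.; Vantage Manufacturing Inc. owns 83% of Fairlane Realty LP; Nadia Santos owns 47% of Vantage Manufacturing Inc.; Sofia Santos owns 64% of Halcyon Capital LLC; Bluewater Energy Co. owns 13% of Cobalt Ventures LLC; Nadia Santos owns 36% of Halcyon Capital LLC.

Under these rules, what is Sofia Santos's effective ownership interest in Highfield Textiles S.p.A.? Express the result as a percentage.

By parent–child attribution (R2), Sofia Santos is treated as also owning Nadia Santos's interest in Halcyon Capital LLC, giving 64% + 36% = 100%.
By parent–child attribution (R2), Sofia Santos is treated as also owning Nadia Santos's interest in Vantage Manufacturing Inc, giving 39% + 47% = 86%.
Chain via Halcyon Capital LLC → Meridian Media Ltd → Slate Holdings Ltd (R3): 100% × 77% × 56% × 22% = 9.4864% of Highfield Textiles S.p.A.
Chain via Vantage Manufacturing Inc. → Bluewater Energy Co. → Cobalt Ventures LLC (R3): 86% × 37% × 13% × 61% = 2.523326% of Highfield Textiles S.p.A.
Aggregating (R1): 9.4864% + 2.523326% = 12.009726%.

12.009726%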